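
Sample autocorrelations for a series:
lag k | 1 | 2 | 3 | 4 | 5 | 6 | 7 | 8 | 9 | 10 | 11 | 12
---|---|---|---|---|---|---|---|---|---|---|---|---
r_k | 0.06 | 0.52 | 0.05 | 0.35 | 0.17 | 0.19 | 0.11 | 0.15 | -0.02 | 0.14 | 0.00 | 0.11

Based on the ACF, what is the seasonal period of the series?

2

The largest autocorrelation is r_2 = 0.52, with weaker echoes at lags 4 (0.35) and 6 (0.19); the remaining lags stay at or below 0.17.
The dominant spike at lag 2 indicates a seasonal period of 2.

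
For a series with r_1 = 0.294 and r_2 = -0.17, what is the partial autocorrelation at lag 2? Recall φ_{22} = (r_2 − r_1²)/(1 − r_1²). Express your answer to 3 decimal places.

φ_{22} = (r_2 − r_1²) / (1 − r_1²)
r_1² = (0.294)² = 0.086436
Numerator = -0.17 − 0.0864 = -0.2564; denominator = 1 − 0.0864 = 0.9136
φ_{22} = -0.2564 / 0.9136 = -0.281

-0.281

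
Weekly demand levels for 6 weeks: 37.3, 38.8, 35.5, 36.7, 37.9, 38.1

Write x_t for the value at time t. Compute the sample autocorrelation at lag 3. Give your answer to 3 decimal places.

-0.082

Mean x̄ = (37.3 + 38.8 + 35.5 + 36.7 + 37.9 + 38.1)/6 = 37.3833
Numerator Σ_{t=1}^{3}(x_t−x̄)(x_{t+3}−x̄) = -0.5608
Denominator Σ(x_t−x̄)² = 6.8083
r_3 = -0.5608 / 6.8083 = -0.082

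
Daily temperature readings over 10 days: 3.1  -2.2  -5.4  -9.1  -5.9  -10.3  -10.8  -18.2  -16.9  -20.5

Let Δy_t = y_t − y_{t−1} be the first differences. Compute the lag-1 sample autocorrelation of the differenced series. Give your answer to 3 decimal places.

-0.570

First differences Δy: -5.3, -3.2, -3.7, 3.2, -4.4, -0.5, -7.4, 1.3, -3.6
Mean of differences = -2.6222
Numerator Σ(Δy_t−Δȳ)(Δy_{t+1}−Δȳ) = -50.9427
Denominator Σ(Δy_t−Δȳ)² = 89.3956
r_1(Δy) = -50.9427 / 89.3956 = -0.570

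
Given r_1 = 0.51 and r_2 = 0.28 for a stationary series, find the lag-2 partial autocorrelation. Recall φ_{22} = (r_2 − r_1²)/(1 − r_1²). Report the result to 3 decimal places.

φ_{22} = (r_2 − r_1²) / (1 − r_1²)
r_1² = (0.51)² = 0.2601
Numerator = 0.28 − 0.2601 = 0.0199; denominator = 1 − 0.2601 = 0.7399
φ_{22} = 0.0199 / 0.7399 = 0.027

0.027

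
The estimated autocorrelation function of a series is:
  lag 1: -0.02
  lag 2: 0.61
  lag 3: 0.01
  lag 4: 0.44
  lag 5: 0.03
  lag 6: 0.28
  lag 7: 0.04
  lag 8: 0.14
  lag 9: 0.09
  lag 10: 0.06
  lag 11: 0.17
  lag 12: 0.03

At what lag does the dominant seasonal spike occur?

The largest autocorrelation is r_2 = 0.61, with weaker echoes at lags 4 (0.44) and 6 (0.28); the remaining lags stay at or below 0.17.
The dominant spike at lag 2 indicates a seasonal period of 2.

2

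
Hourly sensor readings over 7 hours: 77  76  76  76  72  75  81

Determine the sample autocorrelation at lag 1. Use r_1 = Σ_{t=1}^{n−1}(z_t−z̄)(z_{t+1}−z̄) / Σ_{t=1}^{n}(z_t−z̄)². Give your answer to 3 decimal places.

-0.007

Mean z̄ = (77 + 76 + 76 + 76 + 72 + 75 + 81)/7 = 76.1429
Deviations from mean: 0.8571, -0.1429, -0.1429, -0.1429, -4.1429, -1.1429, 4.8571
Numerator Σ_{t=1}^{6}(z_t−z̄)(z_{t+1}−z̄) = -0.3061
Denominator Σ(z_t−z̄)² = 42.8571
r_1 = -0.3061 / 42.8571 = -0.007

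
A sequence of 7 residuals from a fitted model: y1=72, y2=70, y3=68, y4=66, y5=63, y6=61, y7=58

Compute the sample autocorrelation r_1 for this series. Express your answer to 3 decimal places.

Mean ȳ = (72 + 70 + 68 + 66 + 63 + 61 + 58)/7 = 65.4286
Deviations from mean: 6.5714, 4.5714, 2.5714, 0.5714, -2.4286, -4.4286, -7.4286
Σ(y_t−ȳ)(y_{t+1}−ȳ) = (30.0408) + (11.7551) + (1.4694) + (-1.3878) + (10.7551) + (32.8980) = 85.5306
Denominator Σ(y_t−ȳ)² = 151.7143
r_1 = 85.5306 / 151.7143 = 0.564

0.564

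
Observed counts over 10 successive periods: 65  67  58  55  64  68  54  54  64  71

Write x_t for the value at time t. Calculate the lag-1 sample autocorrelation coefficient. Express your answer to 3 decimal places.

Mean x̄ = (65 + 67 + 58 + 55 + 64 + 68 + 54 + 54 + 64 + 71)/10 = 62.0000
Numerator Σ_{t=1}^{9}(x_t−x̄)(x_{t+1}−x̄) = 39.0000
Denominator Σ(x_t−x̄)² = 352.0000
r_1 = 39.0000 / 352.0000 = 0.111

0.111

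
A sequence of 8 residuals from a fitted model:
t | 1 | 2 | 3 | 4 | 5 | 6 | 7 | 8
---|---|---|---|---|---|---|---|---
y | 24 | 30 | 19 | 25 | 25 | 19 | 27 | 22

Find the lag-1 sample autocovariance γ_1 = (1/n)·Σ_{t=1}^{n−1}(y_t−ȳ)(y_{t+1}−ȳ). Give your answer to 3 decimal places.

-7.486

Mean ȳ = (24 + 30 + 19 + 25 + 25 + 19 + 27 + 22)/8 = 23.8750
Σ_{t=1}^{7}(y_t−ȳ)(y_{t+1}−ȳ) = -59.8906
γ_1 = -59.8906 / 8 = -7.486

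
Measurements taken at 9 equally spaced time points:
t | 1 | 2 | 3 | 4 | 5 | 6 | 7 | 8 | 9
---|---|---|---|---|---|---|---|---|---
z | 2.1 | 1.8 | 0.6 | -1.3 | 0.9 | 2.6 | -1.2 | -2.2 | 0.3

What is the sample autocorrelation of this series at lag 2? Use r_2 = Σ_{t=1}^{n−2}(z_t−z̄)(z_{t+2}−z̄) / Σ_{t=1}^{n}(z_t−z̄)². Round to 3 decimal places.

Mean z̄ = (2.1 + 1.8 + 0.6 − 1.3 + 0.9 + 2.6 − 1.2 − 2.2 + 0.3)/9 = 0.4000
Numerator Σ_{t=1}^{7}(z_t−z̄)(z_{t+2}−z̄) = -12.0400
Denominator Σ(z_t−z̄)² = 22.2000
r_2 = -12.0400 / 22.2000 = -0.542

-0.542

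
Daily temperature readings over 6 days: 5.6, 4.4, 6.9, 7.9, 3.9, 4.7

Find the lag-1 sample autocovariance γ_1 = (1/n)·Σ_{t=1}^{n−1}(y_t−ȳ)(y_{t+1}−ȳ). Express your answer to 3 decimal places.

Mean ȳ = (5.6 + 4.4 + 6.9 + 7.9 + 3.9 + 4.7)/6 = 5.5667
Deviations: 0.0333, -1.1667, 1.3333, 2.3333, -1.6667, -0.8667
Σ_{t=1}^{5}(y_t−ȳ)(y_{t+1}−ȳ) = -0.9278
γ_1 = -0.9278 / 6 = -0.155

-0.155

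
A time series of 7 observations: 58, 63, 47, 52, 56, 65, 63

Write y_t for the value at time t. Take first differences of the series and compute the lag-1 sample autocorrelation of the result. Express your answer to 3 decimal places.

First differences Δy: 5, -16, 5, 4, 9, -2
Mean of differences = 0.8333
Numerator Σ(Δy_t−Δȳ)(Δy_{t+1}−Δȳ) = -124.3611
Denominator Σ(Δy_t−Δȳ)² = 402.8333
r_1(Δy) = -124.3611 / 402.8333 = -0.309

-0.309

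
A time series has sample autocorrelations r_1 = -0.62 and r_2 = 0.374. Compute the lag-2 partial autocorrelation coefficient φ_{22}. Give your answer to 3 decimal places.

-0.017

φ_{22} = (r_2 − r_1²) / (1 − r_1²)
r_1² = (-0.62)² = 0.3844
Numerator = 0.374 − 0.3844 = -0.0104; denominator = 1 − 0.3844 = 0.6156
φ_{22} = -0.0104 / 0.6156 = -0.017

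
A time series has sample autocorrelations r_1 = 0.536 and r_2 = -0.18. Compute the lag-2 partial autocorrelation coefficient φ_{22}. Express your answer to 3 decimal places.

-0.656

φ_{22} = (r_2 − r_1²) / (1 − r_1²)
r_1² = (0.536)² = 0.287296
Numerator = -0.18 − 0.2873 = -0.4673; denominator = 1 − 0.2873 = 0.7127
φ_{22} = -0.4673 / 0.7127 = -0.656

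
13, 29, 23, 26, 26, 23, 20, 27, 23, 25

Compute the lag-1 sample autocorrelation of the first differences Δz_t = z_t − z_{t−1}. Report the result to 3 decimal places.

-0.419

First differences Δz: 16, -6, 3, 0, -3, -3, 7, -4, 2
Mean of differences = 1.3333
Numerator Σ(Δz_t−Δz̄)(Δz_{t+1}−Δz̄) = -155.7778
Denominator Σ(Δz_t−Δz̄)² = 372.0000
r_1(Δz) = -155.7778 / 372.0000 = -0.419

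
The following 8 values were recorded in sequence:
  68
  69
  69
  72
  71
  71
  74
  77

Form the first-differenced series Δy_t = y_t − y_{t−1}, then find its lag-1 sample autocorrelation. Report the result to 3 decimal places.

First differences Δy: 1, 0, 3, -1, 0, 3, 3
Mean of differences = 1.2857
Numerator Σ(Δy_t−Δȳ)(Δy_{t+1}−Δȳ) = -2.0816
Denominator Σ(Δy_t−Δȳ)² = 17.4286
r_1(Δy) = -2.0816 / 17.4286 = -0.119

-0.119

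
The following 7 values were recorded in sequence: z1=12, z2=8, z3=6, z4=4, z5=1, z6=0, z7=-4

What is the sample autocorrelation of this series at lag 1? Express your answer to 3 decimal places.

Mean z̄ = (12 + 8 + 6 + 4 + 1 + 0 − 4)/7 = 3.8571
Deviations from mean: 8.1429, 4.1429, 2.1429, 0.1429, -2.8571, -3.8571, -7.8571
Σ(z_t−z̄)(z_{t+1}−z̄) = (33.7347) + (8.8776) + (0.3061) + (-0.4082) + (11.0204) + (30.3061) = 83.8367
Denominator Σ(z_t−z̄)² = 172.8571
r_1 = 83.8367 / 172.8571 = 0.485

0.485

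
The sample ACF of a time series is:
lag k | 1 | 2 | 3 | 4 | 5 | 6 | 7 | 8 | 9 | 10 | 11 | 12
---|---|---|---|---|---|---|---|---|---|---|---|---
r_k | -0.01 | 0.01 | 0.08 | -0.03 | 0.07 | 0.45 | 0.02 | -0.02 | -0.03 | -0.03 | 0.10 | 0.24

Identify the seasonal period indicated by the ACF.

The largest autocorrelation is r_6 = 0.45, with a weaker echo at lag 12 (0.24); the remaining lags stay at or below 0.10.
The dominant spike at lag 6 indicates a seasonal period of 6.

6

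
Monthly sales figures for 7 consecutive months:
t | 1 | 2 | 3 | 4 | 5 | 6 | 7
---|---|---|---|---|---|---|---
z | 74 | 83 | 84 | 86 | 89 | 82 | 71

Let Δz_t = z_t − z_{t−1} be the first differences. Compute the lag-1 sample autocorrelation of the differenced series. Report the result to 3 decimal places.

0.274

First differences Δz: 9, 1, 2, 3, -7, -11
Mean of differences = -0.5000
Numerator Σ(Δz_t−Δz̄)(Δz_{t+1}−Δz̄) = 72.2500
Denominator Σ(Δz_t−Δz̄)² = 263.5000
r_1(Δz) = 72.2500 / 263.5000 = 0.274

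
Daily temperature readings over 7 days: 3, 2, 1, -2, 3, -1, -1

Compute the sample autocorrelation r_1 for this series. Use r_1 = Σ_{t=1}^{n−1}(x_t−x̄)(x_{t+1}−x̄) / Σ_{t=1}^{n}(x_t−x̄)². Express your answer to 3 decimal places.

-0.183

Mean x̄ = (3 + 2 + 1 − 2 + 3 − 1 − 1)/7 = 0.7143
Deviations from mean: 2.2857, 1.2857, 0.2857, -2.7143, 2.2857, -1.7143, -1.7143
Numerator Σ_{t=1}^{6}(x_t−x̄)(x_{t+1}−x̄) = -4.6531
Denominator Σ(x_t−x̄)² = 25.4286
r_1 = -4.6531 / 25.4286 = -0.183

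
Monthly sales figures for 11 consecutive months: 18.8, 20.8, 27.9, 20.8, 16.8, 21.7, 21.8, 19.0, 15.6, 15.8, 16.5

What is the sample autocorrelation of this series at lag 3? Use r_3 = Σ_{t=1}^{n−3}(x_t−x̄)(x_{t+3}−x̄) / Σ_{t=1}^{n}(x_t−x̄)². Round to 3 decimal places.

Mean x̄ = (18.8 + 20.8 + 27.9 + 20.8 + 16.8 + 21.7 + 21.8 + 19.0 + 15.6 + 15.8 + 16.5)/11 = 19.5909
Numerator Σ_{t=1}^{8}(x_t−x̄)(x_{t+3}−x̄) = 2.5488
Denominator Σ(x_t−x̄)² = 129.9091
r_3 = 2.5488 / 129.9091 = 0.020

0.020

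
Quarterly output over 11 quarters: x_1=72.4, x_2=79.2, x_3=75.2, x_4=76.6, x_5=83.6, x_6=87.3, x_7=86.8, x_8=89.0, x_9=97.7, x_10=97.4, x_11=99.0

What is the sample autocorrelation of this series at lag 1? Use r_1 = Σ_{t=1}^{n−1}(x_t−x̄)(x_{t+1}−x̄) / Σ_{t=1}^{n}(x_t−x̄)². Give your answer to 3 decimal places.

Mean x̄ = (72.4 + 79.2 + 75.2 + 76.6 + 83.6 + 87.3 + 86.8 + 89.0 + 97.7 + 97.4 + 99.0)/11 = 85.8364
Numerator Σ_{t=1}^{10}(x_t−x̄)(x_{t+1}−x̄) = 606.7769
Denominator Σ(x_t−x̄)² = 888.8455
r_1 = 606.7769 / 888.8455 = 0.683

0.683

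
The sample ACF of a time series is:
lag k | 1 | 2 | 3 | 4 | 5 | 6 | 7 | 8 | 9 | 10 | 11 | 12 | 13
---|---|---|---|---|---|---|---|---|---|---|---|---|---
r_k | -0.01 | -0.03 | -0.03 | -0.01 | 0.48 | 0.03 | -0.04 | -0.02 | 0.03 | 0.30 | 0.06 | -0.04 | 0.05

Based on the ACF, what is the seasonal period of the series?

The largest autocorrelation is r_5 = 0.48, with a weaker echo at lag 10 (0.30); the remaining lags stay at or below 0.06.
The dominant spike at lag 5 indicates a seasonal period of 5.

5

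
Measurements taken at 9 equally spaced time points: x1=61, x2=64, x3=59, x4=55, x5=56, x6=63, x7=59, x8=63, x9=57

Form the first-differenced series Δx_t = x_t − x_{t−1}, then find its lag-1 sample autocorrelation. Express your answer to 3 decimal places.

First differences Δx: 3, -5, -4, 1, 7, -4, 4, -6
Mean of differences = -0.5000
Numerator Σ(Δx_t−Δx̄)(Δx_{t+1}−Δx̄) = -60.7500
Denominator Σ(Δx_t−Δx̄)² = 166.0000
r_1(Δx) = -60.7500 / 166.0000 = -0.366

-0.366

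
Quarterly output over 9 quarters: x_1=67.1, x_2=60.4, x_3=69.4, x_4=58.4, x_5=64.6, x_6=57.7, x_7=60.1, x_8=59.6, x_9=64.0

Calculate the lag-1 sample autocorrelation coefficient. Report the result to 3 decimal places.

-0.434

Mean x̄ = (67.1 + 60.4 + 69.4 + 58.4 + 64.6 + 57.7 + 60.1 + 59.6 + 64.0)/9 = 62.3667
Numerator Σ_{t=1}^{8}(x_t−x̄)(x_{t+1}−x̄) = -57.9911
Denominator Σ(x_t−x̄)² = 133.7000
r_1 = -57.9911 / 133.7000 = -0.434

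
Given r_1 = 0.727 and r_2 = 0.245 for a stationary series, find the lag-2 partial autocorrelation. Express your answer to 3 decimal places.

-0.601

φ_{22} = (r_2 − r_1²) / (1 − r_1²)
r_1² = (0.727)² = 0.528529
Numerator = 0.245 − 0.5285 = -0.2835; denominator = 1 − 0.5285 = 0.4715
φ_{22} = -0.2835 / 0.4715 = -0.601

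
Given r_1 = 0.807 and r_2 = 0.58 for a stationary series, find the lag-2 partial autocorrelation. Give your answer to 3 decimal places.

-0.204

φ_{22} = (r_2 − r_1²) / (1 − r_1²)
r_1² = (0.807)² = 0.651249
Numerator = 0.58 − 0.6512 = -0.0712; denominator = 1 − 0.6512 = 0.3488
φ_{22} = -0.0712 / 0.3488 = -0.204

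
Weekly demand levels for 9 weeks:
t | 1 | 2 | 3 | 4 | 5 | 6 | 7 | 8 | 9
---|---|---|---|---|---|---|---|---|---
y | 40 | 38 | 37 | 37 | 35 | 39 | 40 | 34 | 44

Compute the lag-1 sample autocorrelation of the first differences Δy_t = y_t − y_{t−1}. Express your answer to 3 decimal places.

-0.414

First differences Δy: -2, -1, 0, -2, 4, 1, -6, 10
Mean of differences = 0.5000
Numerator Σ(Δy_t−Δȳ)(Δy_{t+1}−Δȳ) = -66.2500
Denominator Σ(Δy_t−Δȳ)² = 160.0000
r_1(Δy) = -66.2500 / 160.0000 = -0.414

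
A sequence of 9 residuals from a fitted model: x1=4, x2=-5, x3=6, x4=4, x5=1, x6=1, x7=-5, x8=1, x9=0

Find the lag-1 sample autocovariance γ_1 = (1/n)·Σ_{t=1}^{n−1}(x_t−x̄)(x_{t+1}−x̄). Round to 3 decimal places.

-3.771

Mean x̄ = (4 − 5 + 6 + 4 + 1 + 1 − 5 + 1 + 0)/9 = 0.7778
Σ_{t=1}^{8}(x_t−x̄)(x_{t+1}−x̄) = -33.9383
γ_1 = -33.9383 / 9 = -3.771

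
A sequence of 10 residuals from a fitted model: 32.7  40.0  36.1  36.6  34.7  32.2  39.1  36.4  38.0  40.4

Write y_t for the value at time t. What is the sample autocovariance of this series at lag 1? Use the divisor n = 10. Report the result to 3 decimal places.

Mean ȳ = (32.7 + 40.0 + 36.1 + 36.6 + 34.7 + 32.2 + 39.1 + 36.4 + 38.0 + 40.4)/10 = 36.6200
Σ_{t=1}^{9}(y_t−ȳ)(y_{t+1}−ȳ) = -13.0664
γ_1 = -13.0664 / 10 = -1.307

-1.307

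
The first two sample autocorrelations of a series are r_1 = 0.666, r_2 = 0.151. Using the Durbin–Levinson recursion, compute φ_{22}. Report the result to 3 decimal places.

φ_{22} = (r_2 − r_1²) / (1 − r_1²)
r_1² = (0.666)² = 0.443556
Numerator = 0.151 − 0.4436 = -0.2926; denominator = 1 − 0.4436 = 0.5564
φ_{22} = -0.2926 / 0.5564 = -0.526

-0.526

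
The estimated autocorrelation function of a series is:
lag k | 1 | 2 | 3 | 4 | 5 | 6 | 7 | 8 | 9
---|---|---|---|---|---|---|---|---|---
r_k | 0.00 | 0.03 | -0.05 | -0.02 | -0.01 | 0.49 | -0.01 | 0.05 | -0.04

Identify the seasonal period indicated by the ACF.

The largest autocorrelation is r_6 = 0.49; the remaining lags stay at or below 0.05.
The dominant spike at lag 6 indicates a seasonal period of 6.

6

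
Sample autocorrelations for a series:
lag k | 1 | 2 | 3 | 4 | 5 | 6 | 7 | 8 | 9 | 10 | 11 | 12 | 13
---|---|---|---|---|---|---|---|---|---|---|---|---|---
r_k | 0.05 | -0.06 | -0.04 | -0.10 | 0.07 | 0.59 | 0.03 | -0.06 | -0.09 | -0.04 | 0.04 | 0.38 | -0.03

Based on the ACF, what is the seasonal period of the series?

6

The largest autocorrelation is r_6 = 0.59, with a weaker echo at lag 12 (0.38); the remaining lags stay at or below 0.07.
The dominant spike at lag 6 indicates a seasonal period of 6.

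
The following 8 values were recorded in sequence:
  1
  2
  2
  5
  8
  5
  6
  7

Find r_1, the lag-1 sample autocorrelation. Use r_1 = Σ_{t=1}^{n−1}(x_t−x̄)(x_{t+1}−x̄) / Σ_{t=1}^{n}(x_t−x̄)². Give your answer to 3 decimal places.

0.473

Mean x̄ = (1 + 2 + 2 + 5 + 8 + 5 + 6 + 7)/8 = 4.5000
Deviations from mean: -3.5000, -2.5000, -2.5000, 0.5000, 3.5000, 0.5000, 1.5000, 2.5000
Numerator Σ_{t=1}^{7}(x_t−x̄)(x_{t+1}−x̄) = 21.7500
Denominator Σ(x_t−x̄)² = 46.0000
r_1 = 21.7500 / 46.0000 = 0.473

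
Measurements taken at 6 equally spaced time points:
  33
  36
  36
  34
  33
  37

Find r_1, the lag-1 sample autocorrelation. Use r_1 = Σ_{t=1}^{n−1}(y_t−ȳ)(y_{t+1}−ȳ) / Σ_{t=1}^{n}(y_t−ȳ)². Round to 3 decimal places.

Mean ȳ = (33 + 36 + 36 + 34 + 33 + 37)/6 = 34.8333
Deviations from mean: -1.8333, 1.1667, 1.1667, -0.8333, -1.8333, 2.1667
Σ(y_t−ȳ)(y_{t+1}−ȳ) = (-2.1389) + (1.3611) + (-0.9722) + (1.5278) + (-3.9722) = -4.1944
Denominator Σ(y_t−ȳ)² = 14.8333
r_1 = -4.1944 / 14.8333 = -0.283

-0.283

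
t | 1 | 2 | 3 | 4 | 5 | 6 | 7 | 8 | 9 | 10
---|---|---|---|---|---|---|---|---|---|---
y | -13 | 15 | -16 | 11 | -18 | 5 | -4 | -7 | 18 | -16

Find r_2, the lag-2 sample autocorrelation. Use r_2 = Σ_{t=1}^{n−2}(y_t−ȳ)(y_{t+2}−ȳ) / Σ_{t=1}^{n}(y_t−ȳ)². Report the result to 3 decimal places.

Mean ȳ = (-13 + 15 − 16 + 11 − 18 + 5 − 4 − 7 + 18 − 16)/10 = -2.5000
Numerator Σ_{t=1}^{8}(y_t−ȳ)(y_{t+2}−ȳ) = 708.0000
Denominator Σ(y_t−ȳ)² = 1702.5000
r_2 = 708.0000 / 1702.5000 = 0.416

0.416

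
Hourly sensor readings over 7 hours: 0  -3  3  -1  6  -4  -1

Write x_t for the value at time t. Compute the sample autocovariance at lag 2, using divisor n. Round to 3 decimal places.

2.714

Mean x̄ = (0 − 3 + 3 − 1 + 6 − 4 − 1)/7 = 0.0000
Σ_{t=1}^{5}(x_t−x̄)(x_{t+2}−x̄) = 19.0000
γ_2 = 19.0000 / 7 = 2.714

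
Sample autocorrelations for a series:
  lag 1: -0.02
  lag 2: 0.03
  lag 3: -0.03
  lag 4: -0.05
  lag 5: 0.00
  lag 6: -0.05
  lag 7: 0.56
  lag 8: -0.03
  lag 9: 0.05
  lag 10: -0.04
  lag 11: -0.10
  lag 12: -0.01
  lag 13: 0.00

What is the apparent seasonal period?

7

The largest autocorrelation is r_7 = 0.56; the remaining lags stay at or below 0.05.
The dominant spike at lag 7 indicates a seasonal period of 7.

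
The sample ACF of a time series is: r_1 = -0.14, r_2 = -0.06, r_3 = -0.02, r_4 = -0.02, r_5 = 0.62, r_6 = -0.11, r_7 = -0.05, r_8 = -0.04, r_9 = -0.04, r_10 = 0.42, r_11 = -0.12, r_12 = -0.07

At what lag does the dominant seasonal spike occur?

The largest autocorrelation is r_5 = 0.62, with a weaker echo at lag 10 (0.42); the remaining lags stay at or below -0.02.
The dominant spike at lag 5 indicates a seasonal period of 5.

5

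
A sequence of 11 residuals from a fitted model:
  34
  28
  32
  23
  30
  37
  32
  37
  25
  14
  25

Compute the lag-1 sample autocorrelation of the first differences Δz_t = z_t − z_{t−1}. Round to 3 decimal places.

First differences Δz: -6, 4, -9, 7, 7, -5, 5, -12, -11, 11
Mean of differences = -0.9000
Numerator Σ(Δz_t−Δz̄)(Δz_{t+1}−Δz̄) = -196.4100
Denominator Σ(Δz_t−Δz̄)² = 658.9000
r_1(Δz) = -196.4100 / 658.9000 = -0.298

-0.298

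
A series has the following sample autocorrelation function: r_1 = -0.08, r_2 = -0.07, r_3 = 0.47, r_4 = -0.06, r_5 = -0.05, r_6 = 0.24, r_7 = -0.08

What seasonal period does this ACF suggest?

The largest autocorrelation is r_3 = 0.47, with a weaker echo at lag 6 (0.24); the remaining lags stay at or below -0.05.
The dominant spike at lag 3 indicates a seasonal period of 3.

3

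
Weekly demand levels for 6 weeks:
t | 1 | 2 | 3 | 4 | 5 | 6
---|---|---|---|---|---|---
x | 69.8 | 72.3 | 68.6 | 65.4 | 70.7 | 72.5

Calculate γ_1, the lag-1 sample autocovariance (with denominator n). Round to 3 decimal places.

0.154

Mean x̄ = (69.8 + 72.3 + 68.6 + 65.4 + 70.7 + 72.5)/6 = 69.8833
Σ_{t=1}^{5}(x_t−x̄)(x_{t+1}−x̄) = 0.9264
γ_1 = 0.9264 / 6 = 0.154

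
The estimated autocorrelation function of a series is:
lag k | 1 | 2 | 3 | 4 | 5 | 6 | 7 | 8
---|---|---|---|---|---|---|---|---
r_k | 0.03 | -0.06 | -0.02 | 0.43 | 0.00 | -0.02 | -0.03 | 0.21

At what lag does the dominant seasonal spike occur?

The largest autocorrelation is r_4 = 0.43, with a weaker echo at lag 8 (0.21); the remaining lags stay at or below 0.03.
The dominant spike at lag 4 indicates a seasonal period of 4.

4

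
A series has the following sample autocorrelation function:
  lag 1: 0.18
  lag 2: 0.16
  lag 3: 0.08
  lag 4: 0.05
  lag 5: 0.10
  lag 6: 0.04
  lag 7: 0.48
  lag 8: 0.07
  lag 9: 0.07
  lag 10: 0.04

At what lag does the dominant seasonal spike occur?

The largest autocorrelation is r_7 = 0.48; the remaining lags stay at or below 0.18.
The dominant spike at lag 7 indicates a seasonal period of 7.

7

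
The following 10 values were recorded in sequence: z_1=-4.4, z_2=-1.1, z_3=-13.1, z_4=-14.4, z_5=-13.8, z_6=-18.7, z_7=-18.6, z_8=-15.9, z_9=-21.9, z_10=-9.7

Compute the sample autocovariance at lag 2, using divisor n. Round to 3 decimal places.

4.913

Mean z̄ = (-4.4 − 1.1 − 13.1 − 14.4 − 13.8 − 18.7 − 18.6 − 15.9 − 21.9 − 9.7)/10 = -13.1600
Σ_{t=1}^{8}(z_t−z̄)(z_{t+2}−z̄) = 49.1288
γ_2 = 49.1288 / 10 = 4.913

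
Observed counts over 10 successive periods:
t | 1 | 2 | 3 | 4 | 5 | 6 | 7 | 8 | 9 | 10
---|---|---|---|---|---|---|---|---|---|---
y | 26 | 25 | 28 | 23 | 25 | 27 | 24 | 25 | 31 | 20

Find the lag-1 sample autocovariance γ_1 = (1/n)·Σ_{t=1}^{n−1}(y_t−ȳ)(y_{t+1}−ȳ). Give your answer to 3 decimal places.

Mean ȳ = (26 + 25 + 28 + 23 + 25 + 27 + 24 + 25 + 31 + 20)/10 = 25.4000
Σ_{t=1}^{9}(y_t−ȳ)(y_{t+1}−ȳ) = -41.3600
γ_1 = -41.3600 / 10 = -4.136

-4.136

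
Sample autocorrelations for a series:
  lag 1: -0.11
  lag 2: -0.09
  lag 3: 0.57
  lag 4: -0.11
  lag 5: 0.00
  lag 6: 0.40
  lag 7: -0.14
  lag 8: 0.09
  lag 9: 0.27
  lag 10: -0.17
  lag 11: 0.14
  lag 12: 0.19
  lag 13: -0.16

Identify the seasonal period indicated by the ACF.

3

The largest autocorrelation is r_3 = 0.57, with weaker echoes at lags 6 (0.40), 9 (0.27) and 12 (0.19); the remaining lags stay at or below 0.14.
The dominant spike at lag 3 indicates a seasonal period of 3.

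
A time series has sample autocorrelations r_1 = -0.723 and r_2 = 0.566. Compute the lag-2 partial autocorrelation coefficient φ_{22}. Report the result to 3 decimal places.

0.091

φ_{22} = (r_2 − r_1²) / (1 − r_1²)
r_1² = (-0.723)² = 0.522729
Numerator = 0.566 − 0.5227 = 0.0433; denominator = 1 − 0.5227 = 0.4773
φ_{22} = 0.0433 / 0.4773 = 0.091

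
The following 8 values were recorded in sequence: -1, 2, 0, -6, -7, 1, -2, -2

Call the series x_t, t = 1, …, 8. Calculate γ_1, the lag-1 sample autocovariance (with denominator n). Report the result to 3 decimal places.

1.123

Mean x̄ = (-1 + 2 + 0 − 6 − 7 + 1 − 2 − 2)/8 = -1.8750
Σ_{t=1}^{7}(x_t−x̄)(x_{t+1}−x̄) = 8.9844
γ_1 = 8.9844 / 8 = 1.123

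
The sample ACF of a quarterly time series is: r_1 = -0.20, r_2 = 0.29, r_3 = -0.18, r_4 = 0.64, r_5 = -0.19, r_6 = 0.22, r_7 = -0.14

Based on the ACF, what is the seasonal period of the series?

The largest autocorrelation is r_4 = 0.64; the remaining lags stay at or below 0.29.
The dominant spike at lag 4 indicates a seasonal period of 4.

4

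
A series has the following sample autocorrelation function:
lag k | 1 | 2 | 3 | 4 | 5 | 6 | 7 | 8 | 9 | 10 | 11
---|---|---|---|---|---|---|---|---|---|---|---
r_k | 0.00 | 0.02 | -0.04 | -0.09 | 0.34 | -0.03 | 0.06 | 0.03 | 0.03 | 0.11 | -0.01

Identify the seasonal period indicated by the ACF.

The largest autocorrelation is r_5 = 0.34; the remaining lags stay at or below 0.11.
The dominant spike at lag 5 indicates a seasonal period of 5.

5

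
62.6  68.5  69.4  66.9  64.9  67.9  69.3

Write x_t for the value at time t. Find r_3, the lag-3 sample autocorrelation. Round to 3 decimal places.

-0.021

Mean x̄ = (62.6 + 68.5 + 69.4 + 66.9 + 64.9 + 67.9 + 69.3)/7 = 67.0714
Σ(x_t−x̄)(x_{t+3}−x̄) = (0.7665) + (-3.1020) + (1.9294) + (-0.3820) = -0.7882
Denominator Σ(x_t−x̄)² = 37.8543
r_3 = -0.7882 / 37.8543 = -0.021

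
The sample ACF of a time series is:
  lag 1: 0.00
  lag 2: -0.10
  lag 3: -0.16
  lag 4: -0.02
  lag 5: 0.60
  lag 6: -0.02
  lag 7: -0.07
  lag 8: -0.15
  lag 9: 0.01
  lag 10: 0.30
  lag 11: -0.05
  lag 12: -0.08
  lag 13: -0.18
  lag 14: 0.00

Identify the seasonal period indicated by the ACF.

5

The largest autocorrelation is r_5 = 0.60, with a weaker echo at lag 10 (0.30); the remaining lags stay at or below 0.01.
The dominant spike at lag 5 indicates a seasonal period of 5.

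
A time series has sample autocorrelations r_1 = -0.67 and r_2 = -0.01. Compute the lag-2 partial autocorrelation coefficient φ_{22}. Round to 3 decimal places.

-0.833

φ_{22} = (r_2 − r_1²) / (1 − r_1²)
r_1² = (-0.67)² = 0.4489
Numerator = -0.01 − 0.4489 = -0.4589; denominator = 1 − 0.4489 = 0.5511
φ_{22} = -0.4589 / 0.5511 = -0.833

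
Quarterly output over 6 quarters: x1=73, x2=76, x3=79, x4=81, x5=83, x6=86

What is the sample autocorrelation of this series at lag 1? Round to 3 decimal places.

Mean x̄ = (73 + 76 + 79 + 81 + 83 + 86)/6 = 79.6667
Deviations from mean: -6.6667, -3.6667, -0.6667, 1.3333, 3.3333, 6.3333
Numerator Σ_{t=1}^{5}(x_t−x̄)(x_{t+1}−x̄) = 51.5556
Denominator Σ(x_t−x̄)² = 111.3333
r_1 = 51.5556 / 111.3333 = 0.463

0.463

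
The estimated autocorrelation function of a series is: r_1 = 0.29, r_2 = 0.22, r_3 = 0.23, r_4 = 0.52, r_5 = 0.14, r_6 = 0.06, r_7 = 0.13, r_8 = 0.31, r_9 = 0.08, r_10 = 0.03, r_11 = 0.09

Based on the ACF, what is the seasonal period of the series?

4

The largest autocorrelation is r_4 = 0.52, with a weaker echo at lag 8 (0.31); the remaining lags stay at or below 0.29. The elevated value at lag 1 (0.29), dropping to 0.22 at lag 2, reflects decaying short-term dependence rather than seasonality.
The dominant spike at lag 4 indicates a seasonal period of 4.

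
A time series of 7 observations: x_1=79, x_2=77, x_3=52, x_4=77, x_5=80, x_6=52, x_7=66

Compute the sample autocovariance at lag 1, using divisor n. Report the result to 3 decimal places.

-34.286

Mean x̄ = (79 + 77 + 52 + 77 + 80 + 52 + 66)/7 = 69.0000
Deviations: 10.0000, 8.0000, -17.0000, 8.0000, 11.0000, -17.0000, -3.0000
Σ_{t=1}^{6}(x_t−x̄)(x_{t+1}−x̄) = -240.0000
γ_1 = -240.0000 / 7 = -34.286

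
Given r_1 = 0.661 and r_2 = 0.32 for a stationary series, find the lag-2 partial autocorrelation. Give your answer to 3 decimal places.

-0.208

φ_{22} = (r_2 − r_1²) / (1 − r_1²)
r_1² = (0.661)² = 0.436921
Numerator = 0.32 − 0.4369 = -0.1169; denominator = 1 − 0.4369 = 0.5631
φ_{22} = -0.1169 / 0.5631 = -0.208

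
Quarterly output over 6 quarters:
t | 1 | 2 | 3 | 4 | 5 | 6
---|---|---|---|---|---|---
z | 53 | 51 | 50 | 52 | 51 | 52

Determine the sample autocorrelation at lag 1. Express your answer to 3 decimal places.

-0.227

Mean z̄ = (53 + 51 + 50 + 52 + 51 + 52)/6 = 51.5000
Deviations from mean: 1.5000, -0.5000, -1.5000, 0.5000, -0.5000, 0.5000
Numerator Σ_{t=1}^{5}(z_t−z̄)(z_{t+1}−z̄) = -1.2500
Denominator Σ(z_t−z̄)² = 5.5000
r_1 = -1.2500 / 5.5000 = -0.227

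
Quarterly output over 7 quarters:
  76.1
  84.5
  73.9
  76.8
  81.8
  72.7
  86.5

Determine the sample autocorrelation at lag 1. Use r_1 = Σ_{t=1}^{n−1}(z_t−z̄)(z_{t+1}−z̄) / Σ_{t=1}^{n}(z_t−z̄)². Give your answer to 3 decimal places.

-0.603

Mean z̄ = (76.1 + 84.5 + 73.9 + 76.8 + 81.8 + 72.7 + 86.5)/7 = 78.9000
Numerator Σ_{t=1}^{6}(z_t−z̄)(z_{t+1}−z̄) = -104.3700
Denominator Σ(z_t−z̄)² = 173.2200
r_1 = -104.3700 / 173.2200 = -0.603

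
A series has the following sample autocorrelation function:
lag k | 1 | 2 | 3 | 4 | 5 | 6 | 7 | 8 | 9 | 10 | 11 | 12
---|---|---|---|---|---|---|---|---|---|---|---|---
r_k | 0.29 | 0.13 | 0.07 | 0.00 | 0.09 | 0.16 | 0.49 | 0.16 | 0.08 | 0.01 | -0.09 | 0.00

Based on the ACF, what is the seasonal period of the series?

7

The largest autocorrelation is r_7 = 0.49; the remaining lags stay at or below 0.29. The elevated value at lag 1 (0.29), dropping to 0.13 at lag 2, reflects decaying short-term dependence rather than seasonality.
The dominant spike at lag 7 indicates a seasonal period of 7.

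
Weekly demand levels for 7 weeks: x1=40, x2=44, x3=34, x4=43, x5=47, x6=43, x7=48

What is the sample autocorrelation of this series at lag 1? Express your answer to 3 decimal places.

Mean x̄ = (40 + 44 + 34 + 43 + 47 + 43 + 48)/7 = 42.7143
Deviations from mean: -2.7143, 1.2857, -8.7143, 0.2857, 4.2857, 0.2857, 5.2857
Σ(x_t−x̄)(x_{t+1}−x̄) = (-3.4898) + (-11.2041) + (-2.4898) + (1.2245) + (1.2245) + (1.5102) = -13.2245
Denominator Σ(x_t−x̄)² = 131.4286
r_1 = -13.2245 / 131.4286 = -0.101

-0.101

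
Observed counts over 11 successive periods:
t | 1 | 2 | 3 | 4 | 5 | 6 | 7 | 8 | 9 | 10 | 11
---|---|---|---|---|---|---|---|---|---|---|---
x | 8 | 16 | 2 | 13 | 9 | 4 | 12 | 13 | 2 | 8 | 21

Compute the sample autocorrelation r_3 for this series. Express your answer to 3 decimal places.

0.330

Mean x̄ = (8 + 16 + 2 + 13 + 9 + 4 + 12 + 13 + 2 + 8 + 21)/11 = 9.8182
Numerator Σ_{t=1}^{8}(x_t−x̄)(x_{t+3}−x̄) = 116.0826
Denominator Σ(x_t−x̄)² = 351.6364
r_3 = 116.0826 / 351.6364 = 0.330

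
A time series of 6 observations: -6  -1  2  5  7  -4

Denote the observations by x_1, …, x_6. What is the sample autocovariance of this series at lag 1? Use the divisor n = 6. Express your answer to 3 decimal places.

2.375

Mean x̄ = (-6 − 1 + 2 + 5 + 7 − 4)/6 = 0.5000
Deviations: -6.5000, -1.5000, 1.5000, 4.5000, 6.5000, -4.5000
Σ_{t=1}^{5}(x_t−x̄)(x_{t+1}−x̄) = 14.2500
γ_1 = 14.2500 / 6 = 2.375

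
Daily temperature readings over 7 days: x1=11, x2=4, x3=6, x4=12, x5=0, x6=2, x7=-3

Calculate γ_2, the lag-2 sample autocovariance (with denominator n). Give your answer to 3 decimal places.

1.988

Mean x̄ = (11 + 4 + 6 + 12 + 0 + 2 − 3)/7 = 4.5714
Σ_{t=1}^{5}(x_t−x̄)(x_{t+2}−x̄) = 13.9184
γ_2 = 13.9184 / 7 = 1.988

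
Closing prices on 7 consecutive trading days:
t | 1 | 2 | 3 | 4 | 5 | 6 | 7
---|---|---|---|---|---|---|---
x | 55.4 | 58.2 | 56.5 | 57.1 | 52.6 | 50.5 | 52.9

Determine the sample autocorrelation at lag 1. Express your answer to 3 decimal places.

Mean x̄ = (55.4 + 58.2 + 56.5 + 57.1 + 52.6 + 50.5 + 52.9)/7 = 54.7429
Numerator Σ_{t=1}^{6}(x_t−x̄)(x_{t+1}−x̄) = 24.3482
Denominator Σ(x_t−x̄)² = 47.0171
r_1 = 24.3482 / 47.0171 = 0.518

0.518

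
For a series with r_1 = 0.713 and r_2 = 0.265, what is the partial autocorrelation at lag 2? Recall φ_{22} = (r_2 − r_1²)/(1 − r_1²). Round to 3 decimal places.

φ_{22} = (r_2 − r_1²) / (1 − r_1²)
r_1² = (0.713)² = 0.508369
Numerator = 0.265 − 0.5084 = -0.2434; denominator = 1 − 0.5084 = 0.4916
φ_{22} = -0.2434 / 0.4916 = -0.495

-0.495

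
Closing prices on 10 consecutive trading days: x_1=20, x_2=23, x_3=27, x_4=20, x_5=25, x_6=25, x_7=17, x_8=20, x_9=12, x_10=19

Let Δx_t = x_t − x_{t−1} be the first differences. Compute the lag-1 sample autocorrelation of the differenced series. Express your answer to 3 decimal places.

First differences Δx: 3, 4, -7, 5, 0, -8, 3, -8, 7
Mean of differences = -0.1111
Numerator Σ(Δx_t−Δx̄)(Δx_{t+1}−Δx̄) = -156.2346
Denominator Σ(Δx_t−Δx̄)² = 284.8889
r_1(Δx) = -156.2346 / 284.8889 = -0.548

-0.548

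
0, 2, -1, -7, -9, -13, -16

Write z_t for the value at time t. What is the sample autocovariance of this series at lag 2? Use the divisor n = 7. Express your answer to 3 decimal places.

6.303

Mean z̄ = (0 + 2 − 1 − 7 − 9 − 13 − 16)/7 = -6.2857
Deviations: 6.2857, 8.2857, 5.2857, -0.7143, -2.7143, -6.7143, -9.7143
Σ_{t=1}^{5}(z_t−z̄)(z_{t+2}−z̄) = 44.1224
γ_2 = 44.1224 / 7 = 6.303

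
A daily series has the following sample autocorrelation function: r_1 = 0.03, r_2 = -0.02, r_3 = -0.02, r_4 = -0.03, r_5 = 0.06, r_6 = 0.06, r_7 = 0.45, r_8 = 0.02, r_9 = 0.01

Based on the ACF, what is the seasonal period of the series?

The largest autocorrelation is r_7 = 0.45; the remaining lags stay at or below 0.06.
The dominant spike at lag 7 indicates a seasonal period of 7.

7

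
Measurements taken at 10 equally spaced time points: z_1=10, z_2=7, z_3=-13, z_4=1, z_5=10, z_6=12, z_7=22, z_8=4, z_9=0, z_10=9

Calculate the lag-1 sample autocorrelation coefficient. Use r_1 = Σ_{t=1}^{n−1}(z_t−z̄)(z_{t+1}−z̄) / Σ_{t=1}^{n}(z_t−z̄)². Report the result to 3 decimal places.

Mean z̄ = (10 + 7 − 13 + 1 + 10 + 12 + 22 + 4 + 0 + 9)/10 = 6.2000
Numerator Σ_{t=1}^{9}(z_t−z̄)(z_{t+1}−z̄) = 142.9600
Denominator Σ(z_t−z̄)² = 759.6000
r_1 = 142.9600 / 759.6000 = 0.188

0.188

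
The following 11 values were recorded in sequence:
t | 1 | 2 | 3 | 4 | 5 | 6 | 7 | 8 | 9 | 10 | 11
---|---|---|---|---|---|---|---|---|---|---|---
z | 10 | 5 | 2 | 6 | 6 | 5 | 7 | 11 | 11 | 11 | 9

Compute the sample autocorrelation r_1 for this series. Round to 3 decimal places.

0.552

Mean z̄ = (10 + 5 + 2 + 6 + 6 + 5 + 7 + 11 + 11 + 11 + 9)/11 = 7.5455
Numerator Σ_{t=1}^{10}(z_t−z̄)(z_{t+1}−z̄) = 51.1570
Denominator Σ(z_t−z̄)² = 92.7273
r_1 = 51.1570 / 92.7273 = 0.552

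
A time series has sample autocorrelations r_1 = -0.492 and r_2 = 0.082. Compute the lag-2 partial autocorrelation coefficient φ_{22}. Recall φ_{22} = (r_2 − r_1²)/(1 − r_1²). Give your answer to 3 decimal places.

-0.211

φ_{22} = (r_2 − r_1²) / (1 − r_1²)
r_1² = (-0.492)² = 0.242064
Numerator = 0.082 − 0.2421 = -0.1601; denominator = 1 − 0.2421 = 0.7579
φ_{22} = -0.1601 / 0.7579 = -0.211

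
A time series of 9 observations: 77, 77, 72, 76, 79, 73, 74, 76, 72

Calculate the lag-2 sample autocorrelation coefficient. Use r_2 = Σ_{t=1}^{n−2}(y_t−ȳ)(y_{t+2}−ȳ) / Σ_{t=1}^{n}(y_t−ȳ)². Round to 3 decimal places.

Mean ȳ = (77 + 77 + 72 + 76 + 79 + 73 + 74 + 76 + 72)/9 = 75.1111
Numerator Σ_{t=1}^{7}(y_t−ȳ)(y_{t+2}−ȳ) = -20.9136
Denominator Σ(y_t−ȳ)² = 48.8889
r_2 = -20.9136 / 48.8889 = -0.428

-0.428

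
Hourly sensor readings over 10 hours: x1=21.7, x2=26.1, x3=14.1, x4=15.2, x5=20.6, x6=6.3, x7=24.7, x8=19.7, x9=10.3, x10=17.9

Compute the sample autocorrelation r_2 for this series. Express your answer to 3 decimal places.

-0.203

Mean x̄ = (21.7 + 26.1 + 14.1 + 15.2 + 20.6 + 6.3 + 24.7 + 19.7 + 10.3 + 17.9)/10 = 17.6600
Numerator Σ_{t=1}^{8}(x_t−x̄)(x_{t+2}−x̄) = -71.4672
Denominator Σ(x_t−x̄)² = 351.9240
r_2 = -71.4672 / 351.9240 = -0.203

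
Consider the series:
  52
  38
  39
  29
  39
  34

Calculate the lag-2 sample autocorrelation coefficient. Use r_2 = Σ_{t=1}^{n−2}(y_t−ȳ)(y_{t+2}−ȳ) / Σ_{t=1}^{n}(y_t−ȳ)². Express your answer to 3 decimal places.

Mean ȳ = (52 + 38 + 39 + 29 + 39 + 34)/6 = 38.5000
Deviations from mean: 13.5000, -0.5000, 0.5000, -9.5000, 0.5000, -4.5000
Σ(y_t−ȳ)(y_{t+2}−ȳ) = (6.7500) + (4.7500) + (0.2500) + (42.7500) = 54.5000
Denominator Σ(y_t−ȳ)² = 293.5000
r_2 = 54.5000 / 293.5000 = 0.186

0.186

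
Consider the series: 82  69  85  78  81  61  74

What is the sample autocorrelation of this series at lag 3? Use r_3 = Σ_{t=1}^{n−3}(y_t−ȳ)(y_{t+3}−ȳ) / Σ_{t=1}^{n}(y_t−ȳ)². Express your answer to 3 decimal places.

-0.382

Mean ȳ = (82 + 69 + 85 + 78 + 81 + 61 + 74)/7 = 75.7143
Σ(y_t−ȳ)(y_{t+3}−ȳ) = (14.3673) + (-35.4898) + (-136.6327) + (-3.9184) = -161.6735
Denominator Σ(y_t−ȳ)² = 423.4286
r_3 = -161.6735 / 423.4286 = -0.382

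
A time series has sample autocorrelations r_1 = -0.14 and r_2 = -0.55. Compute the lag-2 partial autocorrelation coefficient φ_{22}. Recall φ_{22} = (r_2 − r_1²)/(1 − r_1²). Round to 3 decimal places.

φ_{22} = (r_2 − r_1²) / (1 − r_1²)
r_1² = (-0.14)² = 0.0196
Numerator = -0.55 − 0.0196 = -0.5696; denominator = 1 − 0.0196 = 0.9804
φ_{22} = -0.5696 / 0.9804 = -0.581

-0.581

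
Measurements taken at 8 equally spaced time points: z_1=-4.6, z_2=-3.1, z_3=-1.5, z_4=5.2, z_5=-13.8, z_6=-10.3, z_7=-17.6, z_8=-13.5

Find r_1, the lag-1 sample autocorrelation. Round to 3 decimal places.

0.345

Mean z̄ = (-4.6 − 3.1 − 1.5 + 5.2 − 13.8 − 10.3 − 17.6 − 13.5)/8 = -7.4000
Deviations from mean: 2.8000, 4.3000, 5.9000, 12.6000, -6.4000, -2.9000, -10.2000, -6.1000
Σ(z_t−z̄)(z_{t+1}−z̄) = (12.0400) + (25.3700) + (74.3400) + (-80.6400) + (18.5600) + (29.5800) + (62.2200) = 141.4700
Denominator Σ(z_t−z̄)² = 410.5200
r_1 = 141.4700 / 410.5200 = 0.345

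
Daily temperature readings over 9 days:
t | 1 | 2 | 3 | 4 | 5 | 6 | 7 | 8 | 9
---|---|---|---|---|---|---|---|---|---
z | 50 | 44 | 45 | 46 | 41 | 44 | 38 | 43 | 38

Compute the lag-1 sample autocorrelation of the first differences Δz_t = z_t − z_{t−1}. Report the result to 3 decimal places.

-0.727

First differences Δz: -6, 1, 1, -5, 3, -6, 5, -5
Mean of differences = -1.5000
Numerator Σ(Δz_t−Δz̄)(Δz_{t+1}−Δz̄) = -101.7500
Denominator Σ(Δz_t−Δz̄)² = 140.0000
r_1(Δz) = -101.7500 / 140.0000 = -0.727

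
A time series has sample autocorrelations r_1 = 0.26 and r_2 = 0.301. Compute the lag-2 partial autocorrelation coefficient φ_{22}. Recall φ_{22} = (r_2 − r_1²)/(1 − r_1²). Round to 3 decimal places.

φ_{22} = (r_2 − r_1²) / (1 − r_1²)
r_1² = (0.26)² = 0.0676
Numerator = 0.301 − 0.0676 = 0.2334; denominator = 1 − 0.0676 = 0.9324
φ_{22} = 0.2334 / 0.9324 = 0.250

0.250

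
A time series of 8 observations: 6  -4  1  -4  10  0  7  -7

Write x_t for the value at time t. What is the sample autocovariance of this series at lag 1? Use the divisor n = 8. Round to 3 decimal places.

Mean x̄ = (6 − 4 + 1 − 4 + 10 + 0 + 7 − 7)/8 = 1.1250
Σ_{t=1}^{7}(x_t−x̄)(x_{t+1}−x̄) = -133.5156
γ_1 = -133.5156 / 8 = -16.689

-16.689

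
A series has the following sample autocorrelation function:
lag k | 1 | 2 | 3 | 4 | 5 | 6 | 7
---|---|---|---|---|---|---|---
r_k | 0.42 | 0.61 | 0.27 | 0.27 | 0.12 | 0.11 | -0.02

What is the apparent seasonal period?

2

The largest autocorrelation is r_2 = 0.61; the remaining lags stay at or below 0.42.
The dominant spike at lag 2 indicates a seasonal period of 2.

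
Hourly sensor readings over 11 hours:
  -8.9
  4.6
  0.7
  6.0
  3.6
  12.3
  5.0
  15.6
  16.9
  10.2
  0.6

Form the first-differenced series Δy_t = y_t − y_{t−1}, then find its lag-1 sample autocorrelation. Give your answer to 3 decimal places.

First differences Δy: 13.5, -3.9, 5.3, -2.4, 8.7, -7.3, 10.6, 1.3, -6.7, -9.6
Mean of differences = 0.9500
Numerator Σ(Δy_t−Δȳ)(Δy_{t+1}−Δȳ) = -184.6425
Denominator Σ(Δy_t−Δȳ)² = 602.3650
r_1(Δy) = -184.6425 / 602.3650 = -0.307

-0.307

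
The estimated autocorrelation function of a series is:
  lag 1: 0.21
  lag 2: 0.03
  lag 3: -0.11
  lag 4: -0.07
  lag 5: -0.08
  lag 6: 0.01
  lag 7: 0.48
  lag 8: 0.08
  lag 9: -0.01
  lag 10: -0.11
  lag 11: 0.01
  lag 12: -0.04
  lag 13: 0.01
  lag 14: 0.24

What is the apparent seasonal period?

7

The largest autocorrelation is r_7 = 0.48, with a weaker echo at lag 14 (0.24); the remaining lags stay at or below 0.21. The elevated value at lag 1 (0.21), dropping to 0.03 at lag 2, reflects decaying short-term dependence rather than seasonality.
The dominant spike at lag 7 indicates a seasonal period of 7.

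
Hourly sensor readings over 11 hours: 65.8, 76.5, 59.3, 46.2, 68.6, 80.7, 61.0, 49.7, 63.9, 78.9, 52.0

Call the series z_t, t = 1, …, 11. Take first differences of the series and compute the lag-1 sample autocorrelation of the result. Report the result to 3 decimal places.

-0.120

First differences Δz: 10.7, -17.2, -13.1, 22.4, 12.1, -19.7, -11.3, 14.2, 15.0, -26.9
Mean of differences = -1.3800
Numerator Σ(Δz_t−Δz̄)(Δz_{t+1}−Δz̄) = -346.4324
Denominator Σ(Δz_t−Δz̄)² = 2877.0960
r_1(Δz) = -346.4324 / 2877.0960 = -0.120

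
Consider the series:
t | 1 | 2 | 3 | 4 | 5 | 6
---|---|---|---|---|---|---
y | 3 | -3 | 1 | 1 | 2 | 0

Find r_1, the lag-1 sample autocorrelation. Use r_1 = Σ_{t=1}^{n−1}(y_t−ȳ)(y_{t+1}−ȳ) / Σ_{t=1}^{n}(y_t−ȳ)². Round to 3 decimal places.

Mean ȳ = (3 − 3 + 1 + 1 + 2 + 0)/6 = 0.6667
Deviations from mean: 2.3333, -3.6667, 0.3333, 0.3333, 1.3333, -0.6667
Σ(y_t−ȳ)(y_{t+1}−ȳ) = (-8.5556) + (-1.2222) + (0.1111) + (0.4444) + (-0.8889) = -10.1111
Denominator Σ(y_t−ȳ)² = 21.3333
r_1 = -10.1111 / 21.3333 = -0.474

-0.474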